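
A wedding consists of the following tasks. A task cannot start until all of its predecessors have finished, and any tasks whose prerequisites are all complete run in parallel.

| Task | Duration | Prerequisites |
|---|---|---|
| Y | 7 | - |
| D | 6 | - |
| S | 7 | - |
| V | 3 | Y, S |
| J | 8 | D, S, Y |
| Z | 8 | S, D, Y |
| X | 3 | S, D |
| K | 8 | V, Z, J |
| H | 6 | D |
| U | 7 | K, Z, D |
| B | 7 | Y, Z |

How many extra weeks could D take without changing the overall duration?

1

The longest chain is Y→J→K→U = 7+8+8+7 = 30; overall finish 30 weeks.
The longest chain containing D totals 29 weeks.
Float = 30 − 29 = 1.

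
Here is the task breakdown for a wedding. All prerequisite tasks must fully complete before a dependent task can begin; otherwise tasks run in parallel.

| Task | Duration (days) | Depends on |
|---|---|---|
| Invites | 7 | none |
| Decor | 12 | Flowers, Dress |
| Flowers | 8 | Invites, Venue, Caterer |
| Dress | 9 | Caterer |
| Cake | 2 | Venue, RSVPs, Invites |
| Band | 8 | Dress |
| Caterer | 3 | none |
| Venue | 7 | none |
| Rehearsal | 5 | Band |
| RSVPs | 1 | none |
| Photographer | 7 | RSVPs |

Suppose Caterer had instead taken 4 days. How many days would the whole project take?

27

The binding path is Venue→Flowers→Decor = 7+8+12 = 27; finish at 27 days.
Caterer has 2 days of float (longest path through it is 25).
The critical path is still Venue→Flowers→Decor; finish is now 27 days.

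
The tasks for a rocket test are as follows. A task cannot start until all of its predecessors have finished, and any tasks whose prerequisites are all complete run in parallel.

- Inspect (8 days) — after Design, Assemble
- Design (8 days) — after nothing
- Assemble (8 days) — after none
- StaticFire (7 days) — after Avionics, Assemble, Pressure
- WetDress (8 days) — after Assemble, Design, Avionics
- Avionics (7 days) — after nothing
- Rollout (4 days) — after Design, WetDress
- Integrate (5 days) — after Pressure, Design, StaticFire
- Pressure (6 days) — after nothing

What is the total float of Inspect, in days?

4

Critical path: Design→WetDress→Rollout = 8+8+4 = 20, so the finish is 20 days.
The longest chain containing Inspect totals 16 days.
Slack of Inspect = 12 − 8 = 4 days.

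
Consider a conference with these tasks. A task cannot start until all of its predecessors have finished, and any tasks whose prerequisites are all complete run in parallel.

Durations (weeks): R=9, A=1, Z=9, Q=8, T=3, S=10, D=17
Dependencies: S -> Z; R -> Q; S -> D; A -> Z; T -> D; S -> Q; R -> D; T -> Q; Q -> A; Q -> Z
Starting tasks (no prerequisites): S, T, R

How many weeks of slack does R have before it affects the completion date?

1

Critical path: S→Q→A→Z = 10+8+1+9 = 28, so the finish is 28 weeks.
Longest path through R: 27 weeks (earliest finish 9, latest finish 10).
So R can slip 10 − 9 = 1 week.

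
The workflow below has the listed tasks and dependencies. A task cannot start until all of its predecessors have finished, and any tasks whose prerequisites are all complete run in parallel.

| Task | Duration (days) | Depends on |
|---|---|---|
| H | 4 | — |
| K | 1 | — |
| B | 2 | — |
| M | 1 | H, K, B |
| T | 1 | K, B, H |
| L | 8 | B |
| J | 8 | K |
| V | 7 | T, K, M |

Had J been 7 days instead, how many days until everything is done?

Baseline: H→M→V = 4+1+7 = 12 → 12 days.
The longest path through J is only 9 days, so J has float 3.
That remains the longest chain; total 12 days.

12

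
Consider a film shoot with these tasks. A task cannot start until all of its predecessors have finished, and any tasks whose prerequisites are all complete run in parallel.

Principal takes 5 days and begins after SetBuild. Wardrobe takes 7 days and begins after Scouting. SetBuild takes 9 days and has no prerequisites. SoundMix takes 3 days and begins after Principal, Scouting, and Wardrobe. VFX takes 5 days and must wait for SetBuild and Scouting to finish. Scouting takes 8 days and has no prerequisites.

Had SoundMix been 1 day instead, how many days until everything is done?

As given, the longest chain is Scouting→Wardrobe→SoundMix = 8+7+3 = 18, so the finish is 18 days.
SoundMix is on the critical path; changing it to 1 makes that path 16 days.
The critical path is still Scouting→Wardrobe→SoundMix; finish is now 16 days.

16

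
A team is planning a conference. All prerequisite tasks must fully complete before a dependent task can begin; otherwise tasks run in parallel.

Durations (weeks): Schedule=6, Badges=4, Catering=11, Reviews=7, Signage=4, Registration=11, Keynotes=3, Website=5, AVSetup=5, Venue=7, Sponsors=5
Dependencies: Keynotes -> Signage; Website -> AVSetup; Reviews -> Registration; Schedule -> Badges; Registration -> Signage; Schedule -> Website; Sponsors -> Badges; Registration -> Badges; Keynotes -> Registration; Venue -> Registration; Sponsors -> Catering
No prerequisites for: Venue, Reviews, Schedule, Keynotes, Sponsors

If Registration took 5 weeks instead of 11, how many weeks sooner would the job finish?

Baseline: Venue→Registration→Badges = 7+11+4 = 22 → 22 weeks.
Registration is on the critical path; changing it to 5 makes that path 16 weeks.
The critical path is still Venue→Registration→Badges; finish is now 16 weeks.
Change in finish: 16 − 22 = -6 weeks.

6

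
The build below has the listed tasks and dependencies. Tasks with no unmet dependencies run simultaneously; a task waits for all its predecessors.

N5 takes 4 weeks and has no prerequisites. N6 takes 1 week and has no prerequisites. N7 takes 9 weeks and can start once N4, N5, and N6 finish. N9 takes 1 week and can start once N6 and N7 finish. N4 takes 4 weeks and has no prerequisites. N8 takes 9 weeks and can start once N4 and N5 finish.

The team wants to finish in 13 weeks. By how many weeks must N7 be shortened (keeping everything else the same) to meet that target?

1

Current finish: 14 weeks; target: 13.
N7 is on every critical path, so each week cut from N7 cuts the finish by one (this holds down to a finish of 13).
Need 14 − 13 = 1 week off N7 → N7 becomes 8 weeks, finish becomes 13.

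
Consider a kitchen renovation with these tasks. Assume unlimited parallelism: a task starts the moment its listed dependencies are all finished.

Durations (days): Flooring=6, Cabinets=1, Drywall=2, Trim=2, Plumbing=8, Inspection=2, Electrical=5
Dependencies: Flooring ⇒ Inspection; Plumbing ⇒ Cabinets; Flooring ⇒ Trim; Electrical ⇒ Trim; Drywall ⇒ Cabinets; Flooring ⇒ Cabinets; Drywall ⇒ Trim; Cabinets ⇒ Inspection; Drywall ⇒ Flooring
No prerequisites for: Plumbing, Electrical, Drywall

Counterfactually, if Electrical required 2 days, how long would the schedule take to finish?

11

Actual critical path: Plumbing→Cabinets→Inspection = 8+1+2 = 11 ⇒ 11 days.
Electrical has 4 days of float (longest path through it is 7).
No other chain overtakes it, so the finish is 11 days.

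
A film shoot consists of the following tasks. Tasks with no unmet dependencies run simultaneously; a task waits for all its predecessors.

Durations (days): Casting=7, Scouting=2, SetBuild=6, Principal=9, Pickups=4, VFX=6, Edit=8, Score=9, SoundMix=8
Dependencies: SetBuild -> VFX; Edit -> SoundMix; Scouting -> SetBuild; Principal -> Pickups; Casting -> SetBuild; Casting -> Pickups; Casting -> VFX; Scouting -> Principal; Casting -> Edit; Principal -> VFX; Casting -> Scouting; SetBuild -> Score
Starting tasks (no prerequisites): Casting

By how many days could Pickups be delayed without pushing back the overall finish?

2

Casting→Scouting→SetBuild→Score = 7+2+6+9 = 24 sets the makespan at 24 days.
Pickups finishes as early as 22 and must finish by 24.
So Pickups can slip 24 − 22 = 2 days.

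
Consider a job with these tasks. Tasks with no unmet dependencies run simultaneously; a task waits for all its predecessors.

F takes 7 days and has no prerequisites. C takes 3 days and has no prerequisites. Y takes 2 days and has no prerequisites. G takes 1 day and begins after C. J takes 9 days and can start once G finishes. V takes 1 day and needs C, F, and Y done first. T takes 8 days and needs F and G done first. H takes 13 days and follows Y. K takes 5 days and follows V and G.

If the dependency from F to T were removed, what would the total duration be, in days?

15

With the dependency in place, F→T = 7+8 = 15 sets the finish at 15 days.
Without F→T, T's earliest start moves from 7 to 4.
New critical path: Y→H = 2+13 = 15 ⇒ 15 days.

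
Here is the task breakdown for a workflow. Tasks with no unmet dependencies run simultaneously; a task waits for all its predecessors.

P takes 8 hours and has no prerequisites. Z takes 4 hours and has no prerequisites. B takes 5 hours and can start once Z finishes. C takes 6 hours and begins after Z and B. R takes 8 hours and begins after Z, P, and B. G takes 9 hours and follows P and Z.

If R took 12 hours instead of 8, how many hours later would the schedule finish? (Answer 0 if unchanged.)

4

As given, the longest chain is Z→B→R = 4+5+8 = 17, so the finish is 17 hours.
R lies on that path, so at 12 hours the path becomes 21 hours.
That remains the longest chain; total 21 hours.
Change in finish: 21 − 17 = +4 hours.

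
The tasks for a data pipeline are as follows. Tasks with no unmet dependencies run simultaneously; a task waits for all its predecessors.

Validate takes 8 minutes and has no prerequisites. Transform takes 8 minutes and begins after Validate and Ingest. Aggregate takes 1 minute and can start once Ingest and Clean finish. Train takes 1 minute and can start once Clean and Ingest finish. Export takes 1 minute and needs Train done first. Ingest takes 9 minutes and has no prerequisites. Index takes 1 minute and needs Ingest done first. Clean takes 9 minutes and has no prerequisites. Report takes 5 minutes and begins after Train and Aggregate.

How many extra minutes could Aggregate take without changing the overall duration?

The longest chain is Ingest→Transform = 9+8 = 17; overall finish 17 minutes.
The longest chain containing Aggregate totals 15 minutes.
Float = 17 − 15 = 2.

2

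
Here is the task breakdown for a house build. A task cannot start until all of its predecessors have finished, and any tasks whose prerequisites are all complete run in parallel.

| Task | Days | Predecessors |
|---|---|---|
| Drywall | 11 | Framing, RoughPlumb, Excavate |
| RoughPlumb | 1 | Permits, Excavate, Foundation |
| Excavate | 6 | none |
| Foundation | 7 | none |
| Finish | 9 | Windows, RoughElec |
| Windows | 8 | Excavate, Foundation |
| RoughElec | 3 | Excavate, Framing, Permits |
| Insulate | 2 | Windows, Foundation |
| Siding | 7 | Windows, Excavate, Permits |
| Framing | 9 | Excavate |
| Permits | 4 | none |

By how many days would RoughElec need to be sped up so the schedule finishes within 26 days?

Current finish: 27 days; target: 26.
RoughElec is on every critical path, so each day cut from RoughElec cuts the finish by one (this holds down to a finish of 26).
Need 27 − 26 = 1 day off RoughElec → RoughElec becomes 2 days, finish becomes 26.

1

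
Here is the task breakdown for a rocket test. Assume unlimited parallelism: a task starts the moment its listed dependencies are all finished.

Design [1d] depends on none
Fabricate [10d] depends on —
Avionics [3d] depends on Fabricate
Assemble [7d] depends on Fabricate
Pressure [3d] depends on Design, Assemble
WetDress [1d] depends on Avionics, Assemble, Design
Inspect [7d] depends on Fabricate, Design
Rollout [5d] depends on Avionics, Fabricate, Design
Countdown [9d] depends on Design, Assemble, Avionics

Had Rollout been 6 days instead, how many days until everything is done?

26

The binding path is Fabricate→Assemble→Countdown = 10+7+9 = 26; finish at 26 days.
Rollout has 8 days of float (longest path through it is 18).
No other chain overtakes it, so the finish is 26 days.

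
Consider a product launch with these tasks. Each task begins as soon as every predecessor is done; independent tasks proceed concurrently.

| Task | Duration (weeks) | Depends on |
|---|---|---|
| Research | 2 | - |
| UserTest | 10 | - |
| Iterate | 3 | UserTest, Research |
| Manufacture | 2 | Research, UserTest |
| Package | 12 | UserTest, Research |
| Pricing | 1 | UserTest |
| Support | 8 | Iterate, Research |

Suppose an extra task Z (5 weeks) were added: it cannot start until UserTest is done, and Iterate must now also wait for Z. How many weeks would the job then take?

Originally the job takes 22 weeks.
With Z inserted, Iterate now waits for max(UserTest, Research, Z).
New critical path: UserTest→Z→Iterate→Support = 10+5+3+8 = 26 ⇒ 26 weeks.

26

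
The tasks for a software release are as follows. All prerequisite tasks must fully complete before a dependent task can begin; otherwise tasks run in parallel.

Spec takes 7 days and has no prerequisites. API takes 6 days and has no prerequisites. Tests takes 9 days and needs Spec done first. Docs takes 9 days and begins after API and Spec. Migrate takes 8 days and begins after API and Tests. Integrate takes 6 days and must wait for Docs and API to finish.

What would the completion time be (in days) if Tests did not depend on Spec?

With the dependency in place, Spec→Tests→Migrate = 7+9+8 = 24 sets the finish at 24 days.
Without Spec→Tests, Tests's earliest start moves from 7 to 0.
The longest chain is now Spec→Docs→Integrate = 7+9+6 = 22, so the project takes 22 days.

22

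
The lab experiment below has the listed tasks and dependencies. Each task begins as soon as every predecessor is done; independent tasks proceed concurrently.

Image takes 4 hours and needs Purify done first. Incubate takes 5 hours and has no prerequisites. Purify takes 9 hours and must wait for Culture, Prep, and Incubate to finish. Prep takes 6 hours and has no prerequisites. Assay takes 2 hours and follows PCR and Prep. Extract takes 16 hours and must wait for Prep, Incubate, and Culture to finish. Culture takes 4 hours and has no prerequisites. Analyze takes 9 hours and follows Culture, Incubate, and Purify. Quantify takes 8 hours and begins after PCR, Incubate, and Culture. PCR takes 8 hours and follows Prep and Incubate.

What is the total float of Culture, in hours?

Prep→Purify→Analyze = 6+9+9 = 24 sets the makespan at 24 hours.
Culture finishes as early as 4 and must finish by 6.
Slack of Culture = 2 − 0 = 2 hours.

2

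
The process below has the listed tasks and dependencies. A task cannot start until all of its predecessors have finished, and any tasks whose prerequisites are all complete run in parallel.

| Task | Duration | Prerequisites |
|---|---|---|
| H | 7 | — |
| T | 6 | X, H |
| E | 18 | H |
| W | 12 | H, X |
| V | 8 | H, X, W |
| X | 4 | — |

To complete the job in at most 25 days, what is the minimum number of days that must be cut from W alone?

Current finish: 27 days; target: 25.
W is on every critical path, so each day cut from W cuts the finish by one (this holds down to a finish of 25).
Need 27 − 25 = 2 days off W → W becomes 10 days, finish becomes 25.

2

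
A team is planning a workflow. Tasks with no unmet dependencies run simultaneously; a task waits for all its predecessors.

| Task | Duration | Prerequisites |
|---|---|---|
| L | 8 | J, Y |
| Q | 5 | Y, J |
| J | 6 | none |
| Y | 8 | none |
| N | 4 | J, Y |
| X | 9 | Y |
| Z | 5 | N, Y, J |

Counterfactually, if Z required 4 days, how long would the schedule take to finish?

The binding path is Y→N→Z = 8+4+5 = 17; finish at 17 days.
Since Z is critical, the -1 change carries straight to that chain (now 16 days).
New critical path: Y→X = 8+9 = 17 ⇒ 17 days.

17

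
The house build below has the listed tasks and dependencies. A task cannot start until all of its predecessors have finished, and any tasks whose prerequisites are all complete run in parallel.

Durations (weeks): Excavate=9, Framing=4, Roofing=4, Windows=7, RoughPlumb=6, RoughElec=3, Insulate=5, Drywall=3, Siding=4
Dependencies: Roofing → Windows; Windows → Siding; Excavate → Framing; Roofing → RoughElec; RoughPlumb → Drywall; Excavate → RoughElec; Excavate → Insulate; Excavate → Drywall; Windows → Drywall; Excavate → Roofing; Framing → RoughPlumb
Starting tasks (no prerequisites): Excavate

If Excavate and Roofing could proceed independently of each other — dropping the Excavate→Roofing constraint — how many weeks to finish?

22

Original critical path: Excavate→Roofing→Windows→Siding = 9+4+7+4 = 24 ⇒ 24 weeks.
Without Excavate→Roofing, Roofing's earliest start moves from 9 to 0.
New critical path: Excavate→Framing→RoughPlumb→Drywall = 9+4+6+3 = 22 ⇒ 22 weeks.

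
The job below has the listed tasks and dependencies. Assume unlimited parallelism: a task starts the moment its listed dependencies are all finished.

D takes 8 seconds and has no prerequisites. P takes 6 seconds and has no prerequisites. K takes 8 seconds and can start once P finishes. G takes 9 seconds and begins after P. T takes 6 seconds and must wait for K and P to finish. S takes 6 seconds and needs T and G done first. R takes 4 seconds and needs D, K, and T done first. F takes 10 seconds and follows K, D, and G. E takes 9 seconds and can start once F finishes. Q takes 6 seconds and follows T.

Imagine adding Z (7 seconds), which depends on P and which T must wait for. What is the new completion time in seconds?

34

Originally the project takes 34 seconds.
With Z inserted, T now waits for max(K, P, Z).
New critical path: P→G→F→E = 6+9+10+9 = 34 ⇒ 34 seconds.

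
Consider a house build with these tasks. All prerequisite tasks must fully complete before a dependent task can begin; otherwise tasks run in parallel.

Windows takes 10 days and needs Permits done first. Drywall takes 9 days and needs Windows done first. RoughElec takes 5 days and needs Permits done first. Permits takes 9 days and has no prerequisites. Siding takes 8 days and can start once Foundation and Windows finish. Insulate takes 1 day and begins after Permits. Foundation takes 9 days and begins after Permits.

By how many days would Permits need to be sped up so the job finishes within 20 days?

Current finish: 28 days; target: 20.
Permits is on every critical path, so each day cut from Permits cuts the finish by one (this holds down to a finish of 20).
Need 28 − 20 = 8 days off Permits → Permits becomes 1 day, finish becomes 20.

8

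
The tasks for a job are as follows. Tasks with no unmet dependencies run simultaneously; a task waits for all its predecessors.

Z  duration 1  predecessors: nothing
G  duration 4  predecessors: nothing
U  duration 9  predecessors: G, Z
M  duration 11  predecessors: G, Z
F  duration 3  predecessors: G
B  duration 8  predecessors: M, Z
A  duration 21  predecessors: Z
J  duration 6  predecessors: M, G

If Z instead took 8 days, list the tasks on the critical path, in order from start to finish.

Z, A

Baseline: G→M→B = 4+11+8 = 23 → 23 days.
The longest path through Z is only 22 days, so Z has float 1.
The binding chain switches to Z→A = 8+21 = 29; finish 29 days.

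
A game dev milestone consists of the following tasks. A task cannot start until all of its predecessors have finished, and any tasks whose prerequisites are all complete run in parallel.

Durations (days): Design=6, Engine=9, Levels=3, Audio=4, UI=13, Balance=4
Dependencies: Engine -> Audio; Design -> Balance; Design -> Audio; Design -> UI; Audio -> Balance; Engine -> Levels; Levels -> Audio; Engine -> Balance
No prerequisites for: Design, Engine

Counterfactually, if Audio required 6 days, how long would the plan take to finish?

22

Actual critical path: Engine→Levels→Audio→Balance = 9+3+4+4 = 20 ⇒ 20 days.
Since Audio is critical, the +2 change carries straight to that chain (now 22 days).
No other chain overtakes it, so the finish is 22 days.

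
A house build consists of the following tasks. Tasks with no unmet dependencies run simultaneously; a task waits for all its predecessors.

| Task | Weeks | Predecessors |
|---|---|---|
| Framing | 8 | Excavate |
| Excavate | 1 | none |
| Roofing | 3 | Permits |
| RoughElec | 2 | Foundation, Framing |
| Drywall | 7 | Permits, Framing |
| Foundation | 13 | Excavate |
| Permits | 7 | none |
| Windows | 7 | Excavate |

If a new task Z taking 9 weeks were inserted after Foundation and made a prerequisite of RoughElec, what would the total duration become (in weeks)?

25

Originally the plan takes 16 weeks.
With Z inserted, RoughElec now waits for max(Foundation, Framing, Z).
New critical path: Excavate→Foundation→Z→RoughElec = 1+13+9+2 = 25 ⇒ 25 weeks.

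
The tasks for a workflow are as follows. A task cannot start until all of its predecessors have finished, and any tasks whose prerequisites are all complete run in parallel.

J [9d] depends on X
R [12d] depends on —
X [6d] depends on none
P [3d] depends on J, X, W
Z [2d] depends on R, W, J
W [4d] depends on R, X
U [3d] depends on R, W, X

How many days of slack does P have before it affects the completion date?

Critical path: R→W→U = 12+4+3 = 19, so the finish is 19 days.
The longest chain containing P totals 19 days.
So P can slip 19 − 19 = 0 days.

0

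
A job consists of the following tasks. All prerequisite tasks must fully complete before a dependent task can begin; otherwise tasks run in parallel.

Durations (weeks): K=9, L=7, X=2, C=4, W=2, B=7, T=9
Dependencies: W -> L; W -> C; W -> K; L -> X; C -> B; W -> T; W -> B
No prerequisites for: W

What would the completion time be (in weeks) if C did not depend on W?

11

With the dependency in place, W→C→B = 2+4+7 = 13 sets the finish at 13 weeks.
Without W→C, C's earliest start moves from 2 to 0.
The longest chain is now W→K = 2+9 = 11, so the plan takes 11 weeks.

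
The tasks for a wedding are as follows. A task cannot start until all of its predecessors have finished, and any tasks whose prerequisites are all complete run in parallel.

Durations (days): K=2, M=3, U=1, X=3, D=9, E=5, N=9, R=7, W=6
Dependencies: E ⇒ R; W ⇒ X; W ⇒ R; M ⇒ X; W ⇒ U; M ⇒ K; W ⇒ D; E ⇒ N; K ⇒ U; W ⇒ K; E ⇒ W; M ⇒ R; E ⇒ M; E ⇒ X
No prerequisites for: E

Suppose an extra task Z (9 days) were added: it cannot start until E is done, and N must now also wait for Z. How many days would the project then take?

Originally the project takes 20 days.
With Z inserted, N now waits for max(E, Z).
New critical path: E→Z→N = 5+9+9 = 23 ⇒ 23 days.

23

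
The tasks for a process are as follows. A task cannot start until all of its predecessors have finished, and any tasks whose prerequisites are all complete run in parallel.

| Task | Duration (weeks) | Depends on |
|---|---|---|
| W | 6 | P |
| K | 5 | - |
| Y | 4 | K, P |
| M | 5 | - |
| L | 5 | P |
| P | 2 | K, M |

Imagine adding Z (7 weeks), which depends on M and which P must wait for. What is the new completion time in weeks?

20

Originally the plan takes 13 weeks.
With Z inserted, P now waits for max(K, M, Z).
New critical path: M→Z→P→W = 5+7+2+6 = 20 ⇒ 20 weeks.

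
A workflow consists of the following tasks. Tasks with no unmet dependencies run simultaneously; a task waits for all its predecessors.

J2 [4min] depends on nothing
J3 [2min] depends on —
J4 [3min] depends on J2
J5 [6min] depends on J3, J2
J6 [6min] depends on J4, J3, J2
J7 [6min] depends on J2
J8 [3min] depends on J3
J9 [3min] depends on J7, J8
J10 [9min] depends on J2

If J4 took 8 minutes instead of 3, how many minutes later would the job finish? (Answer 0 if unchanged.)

5

As given, the longest chain is J2→J4→J6 = 4+3+6 = 13, so the finish is 13 minutes.
Since J4 is critical, the +5 change carries straight to that chain (now 18 minutes).
No other chain overtakes it, so the finish is 18 minutes.
Change in finish: 18 − 13 = +5 minutes.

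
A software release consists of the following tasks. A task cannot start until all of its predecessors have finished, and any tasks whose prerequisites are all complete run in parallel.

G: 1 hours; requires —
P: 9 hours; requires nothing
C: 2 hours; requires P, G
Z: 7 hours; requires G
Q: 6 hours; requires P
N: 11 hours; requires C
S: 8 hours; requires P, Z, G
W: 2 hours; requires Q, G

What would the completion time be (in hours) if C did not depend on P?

With the dependency in place, P→C→N = 9+2+11 = 22 sets the finish at 22 hours.
Without P→C, C's earliest start moves from 9 to 1.
After: P→Q→W = 9+6+2 = 17 → 17 hours.

17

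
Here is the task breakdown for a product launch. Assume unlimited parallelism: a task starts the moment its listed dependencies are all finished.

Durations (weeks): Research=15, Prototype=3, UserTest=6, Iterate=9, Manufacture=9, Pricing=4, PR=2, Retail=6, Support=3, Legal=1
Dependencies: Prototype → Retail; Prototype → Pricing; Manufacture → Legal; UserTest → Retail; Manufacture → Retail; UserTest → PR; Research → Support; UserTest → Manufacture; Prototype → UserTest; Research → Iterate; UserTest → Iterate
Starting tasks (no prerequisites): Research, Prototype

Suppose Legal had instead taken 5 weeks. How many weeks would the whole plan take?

24

Baseline: Research→Iterate = 15+9 = 24 → 24 weeks.
Legal is off the critical path — its longest chain is 19 weeks, giving 5 of slack.
The critical path is still Research→Iterate; finish is now 24 weeks.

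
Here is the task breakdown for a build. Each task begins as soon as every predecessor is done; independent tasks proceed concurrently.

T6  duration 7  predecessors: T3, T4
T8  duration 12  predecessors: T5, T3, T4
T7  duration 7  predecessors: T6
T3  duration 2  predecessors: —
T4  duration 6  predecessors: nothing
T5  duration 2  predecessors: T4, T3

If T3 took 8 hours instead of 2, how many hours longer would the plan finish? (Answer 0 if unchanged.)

Baseline: T4→T5→T8 = 6+2+12 = 20 → 20 hours.
T3 has 4 hours of float (longest path through it is 16).
The binding chain switches to T3→T5→T8 = 8+2+12 = 22; finish 22 hours.
Change in finish: 22 − 20 = +2 hours.

2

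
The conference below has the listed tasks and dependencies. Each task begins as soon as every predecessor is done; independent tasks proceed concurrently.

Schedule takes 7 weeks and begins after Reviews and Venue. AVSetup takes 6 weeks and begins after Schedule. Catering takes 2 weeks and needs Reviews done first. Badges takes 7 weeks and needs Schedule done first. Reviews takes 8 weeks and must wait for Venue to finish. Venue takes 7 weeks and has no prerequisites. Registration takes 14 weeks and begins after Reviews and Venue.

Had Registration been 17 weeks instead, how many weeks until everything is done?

Critical path before the change: Venue→Reviews→Registration = 7+8+14 = 29 giving 29 weeks.
Registration lies on that path, so at 17 weeks the path becomes 32 weeks.
That remains the longest chain; total 32 weeks.

32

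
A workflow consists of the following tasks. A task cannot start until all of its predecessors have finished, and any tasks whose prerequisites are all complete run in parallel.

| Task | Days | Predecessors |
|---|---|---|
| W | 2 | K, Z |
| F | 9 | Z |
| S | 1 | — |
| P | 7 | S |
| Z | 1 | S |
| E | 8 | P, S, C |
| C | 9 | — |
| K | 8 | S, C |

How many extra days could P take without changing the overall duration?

C→K→W = 9+8+2 = 19 sets the makespan at 19 days.
Longest path through P: 16 days (earliest finish 8, latest finish 11).
Float = 19 − 16 = 3.

3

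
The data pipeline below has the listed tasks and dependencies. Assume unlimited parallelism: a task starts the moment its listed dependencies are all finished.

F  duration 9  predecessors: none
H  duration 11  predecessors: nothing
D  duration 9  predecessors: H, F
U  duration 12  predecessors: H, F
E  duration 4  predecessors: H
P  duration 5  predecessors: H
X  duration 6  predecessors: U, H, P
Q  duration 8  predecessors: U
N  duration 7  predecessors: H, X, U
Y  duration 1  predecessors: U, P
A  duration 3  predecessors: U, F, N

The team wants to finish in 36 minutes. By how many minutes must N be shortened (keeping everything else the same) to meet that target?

Current finish: 39 minutes; target: 36.
N is on every critical path, so each minute cut from N cuts the finish by one (this holds down to a finish of 33).
Need 39 − 36 = 3 minutes off N → N becomes 4 minutes, finish becomes 36.

3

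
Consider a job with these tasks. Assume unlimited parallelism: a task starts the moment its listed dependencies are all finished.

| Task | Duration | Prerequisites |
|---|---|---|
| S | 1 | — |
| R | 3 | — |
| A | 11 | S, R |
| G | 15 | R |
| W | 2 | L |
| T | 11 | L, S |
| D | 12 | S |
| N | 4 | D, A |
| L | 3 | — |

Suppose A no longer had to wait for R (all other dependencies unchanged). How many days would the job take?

18

Before: longest chain R→A→N = 3+11+4 = 18, finish 18.
Without R→A, A's earliest start moves from 3 to 1.
After: R→G = 3+15 = 18 → 18 days.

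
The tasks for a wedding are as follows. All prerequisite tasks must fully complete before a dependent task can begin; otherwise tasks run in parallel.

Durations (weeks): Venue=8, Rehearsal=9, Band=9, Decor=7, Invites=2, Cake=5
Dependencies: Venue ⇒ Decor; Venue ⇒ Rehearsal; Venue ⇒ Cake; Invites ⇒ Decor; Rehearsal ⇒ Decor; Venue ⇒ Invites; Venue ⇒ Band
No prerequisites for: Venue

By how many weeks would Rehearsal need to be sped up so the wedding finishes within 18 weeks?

6

Current finish: 24 weeks; target: 18.
Rehearsal is on every critical path, so each week cut from Rehearsal cuts the finish by one (this holds down to a finish of 17).
Need 24 − 18 = 6 weeks off Rehearsal → Rehearsal becomes 3 weeks, finish becomes 18.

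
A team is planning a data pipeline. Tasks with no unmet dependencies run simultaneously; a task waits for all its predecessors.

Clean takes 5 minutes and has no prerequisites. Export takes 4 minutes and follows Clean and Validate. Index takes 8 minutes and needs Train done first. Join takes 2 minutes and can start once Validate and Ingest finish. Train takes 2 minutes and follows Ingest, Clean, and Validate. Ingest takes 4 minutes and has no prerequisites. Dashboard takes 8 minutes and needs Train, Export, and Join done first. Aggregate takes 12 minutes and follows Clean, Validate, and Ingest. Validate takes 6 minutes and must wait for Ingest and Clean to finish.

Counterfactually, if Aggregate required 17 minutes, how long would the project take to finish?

Critical path before the change: Clean→Validate→Aggregate = 5+6+12 = 23 giving 23 minutes.
Aggregate lies on that path, so at 17 minutes the path becomes 28 minutes.
The critical path is still Clean→Validate→Aggregate; finish is now 28 minutes.

28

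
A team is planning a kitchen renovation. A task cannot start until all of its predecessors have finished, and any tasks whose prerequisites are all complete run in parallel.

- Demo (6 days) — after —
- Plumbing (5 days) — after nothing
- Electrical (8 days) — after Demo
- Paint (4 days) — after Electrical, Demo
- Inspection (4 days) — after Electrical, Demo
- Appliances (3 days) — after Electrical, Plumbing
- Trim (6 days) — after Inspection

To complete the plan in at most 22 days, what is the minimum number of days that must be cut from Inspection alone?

Current finish: 24 days; target: 22.
Inspection is on every critical path, so each day cut from Inspection cuts the finish by one (this holds down to a finish of 21).
Need 24 − 22 = 2 days off Inspection → Inspection becomes 2 days, finish becomes 22.

2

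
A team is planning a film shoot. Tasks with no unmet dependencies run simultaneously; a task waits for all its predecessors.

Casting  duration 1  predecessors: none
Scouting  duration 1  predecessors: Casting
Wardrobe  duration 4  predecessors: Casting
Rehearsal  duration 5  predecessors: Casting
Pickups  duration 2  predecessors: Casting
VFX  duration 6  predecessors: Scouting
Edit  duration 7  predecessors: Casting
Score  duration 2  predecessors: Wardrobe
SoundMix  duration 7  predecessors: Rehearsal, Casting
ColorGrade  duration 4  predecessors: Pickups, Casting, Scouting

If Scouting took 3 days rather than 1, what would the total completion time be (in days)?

13

Actual critical path: Casting→Rehearsal→SoundMix = 1+5+7 = 13 ⇒ 13 days.
The longest path through Scouting is only 8 days, so Scouting has float 5.
No other chain overtakes it, so the finish is 13 days.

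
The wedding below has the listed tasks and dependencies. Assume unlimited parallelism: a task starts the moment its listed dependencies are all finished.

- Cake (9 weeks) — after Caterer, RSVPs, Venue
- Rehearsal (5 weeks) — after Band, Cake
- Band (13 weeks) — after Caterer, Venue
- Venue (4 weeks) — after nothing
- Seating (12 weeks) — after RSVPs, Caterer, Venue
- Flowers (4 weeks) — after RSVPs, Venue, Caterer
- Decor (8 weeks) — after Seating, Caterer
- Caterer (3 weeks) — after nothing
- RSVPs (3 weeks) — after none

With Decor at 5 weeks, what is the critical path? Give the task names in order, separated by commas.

Baseline: Venue→Seating→Decor = 4+12+8 = 24 → 24 weeks.
Decor is on the critical path; changing it to 5 makes that path 21 weeks.
The binding chain switches to Venue→Band→Rehearsal = 4+13+5 = 22; finish 22 weeks.

Venue, Band, Rehearsal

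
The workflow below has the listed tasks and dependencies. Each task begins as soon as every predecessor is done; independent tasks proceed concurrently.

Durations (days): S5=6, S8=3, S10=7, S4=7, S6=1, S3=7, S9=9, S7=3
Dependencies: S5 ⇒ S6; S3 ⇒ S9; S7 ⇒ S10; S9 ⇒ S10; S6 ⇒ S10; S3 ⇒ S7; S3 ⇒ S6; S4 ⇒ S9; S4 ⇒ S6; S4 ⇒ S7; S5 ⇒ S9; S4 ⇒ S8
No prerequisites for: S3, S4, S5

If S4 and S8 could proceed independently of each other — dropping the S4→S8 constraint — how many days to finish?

23

Before: longest chain S3→S9→S10 = 7+9+7 = 23, finish 23.
Without S4→S8, S8's earliest start moves from 7 to 0.
After: S3→S9→S10 = 7+9+7 = 23 → 23 days.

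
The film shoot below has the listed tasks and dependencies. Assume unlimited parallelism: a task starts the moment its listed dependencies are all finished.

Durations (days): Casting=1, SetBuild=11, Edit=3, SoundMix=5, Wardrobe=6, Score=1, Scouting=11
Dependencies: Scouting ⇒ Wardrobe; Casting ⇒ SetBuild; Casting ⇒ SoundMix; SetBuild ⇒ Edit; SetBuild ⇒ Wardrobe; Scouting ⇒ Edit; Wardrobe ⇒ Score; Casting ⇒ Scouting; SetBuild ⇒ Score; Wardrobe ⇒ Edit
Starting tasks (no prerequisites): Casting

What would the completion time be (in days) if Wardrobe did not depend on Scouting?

Before: longest chain Casting→Scouting→Wardrobe→Edit = 1+11+6+3 = 21, finish 21.
Dropping Scouting→Wardrobe doesn't change Wardrobe's earliest start (12); another predecessor still binds.
After: Casting→SetBuild→Wardrobe→Edit = 1+11+6+3 = 21 → 21 days.

21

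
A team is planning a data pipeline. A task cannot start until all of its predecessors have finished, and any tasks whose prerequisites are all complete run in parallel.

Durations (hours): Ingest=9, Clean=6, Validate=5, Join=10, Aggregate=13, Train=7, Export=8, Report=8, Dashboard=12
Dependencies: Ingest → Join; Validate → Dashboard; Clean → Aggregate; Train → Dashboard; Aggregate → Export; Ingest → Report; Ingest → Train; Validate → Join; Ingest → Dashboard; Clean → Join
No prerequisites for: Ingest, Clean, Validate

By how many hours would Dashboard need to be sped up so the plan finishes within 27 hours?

Current finish: 28 hours; target: 27.
Dashboard is on every critical path, so each hour cut from Dashboard cuts the finish by one (this holds down to a finish of 27).
Need 28 − 27 = 1 hour off Dashboard → Dashboard becomes 11 hours, finish becomes 27.

1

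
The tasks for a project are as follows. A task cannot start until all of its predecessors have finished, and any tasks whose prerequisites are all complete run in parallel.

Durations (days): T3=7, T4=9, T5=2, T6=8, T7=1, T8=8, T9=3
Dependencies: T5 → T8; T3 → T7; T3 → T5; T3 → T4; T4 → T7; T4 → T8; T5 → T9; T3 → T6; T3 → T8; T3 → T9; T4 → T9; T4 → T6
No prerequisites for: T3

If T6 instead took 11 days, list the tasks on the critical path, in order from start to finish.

T3, T4, T6

The binding path is T3→T4→T6 = 7+9+8 = 24; finish at 24 days.
Since T6 is critical, the +3 change carries straight to that chain (now 27 days).
That remains the longest chain; total 27 days.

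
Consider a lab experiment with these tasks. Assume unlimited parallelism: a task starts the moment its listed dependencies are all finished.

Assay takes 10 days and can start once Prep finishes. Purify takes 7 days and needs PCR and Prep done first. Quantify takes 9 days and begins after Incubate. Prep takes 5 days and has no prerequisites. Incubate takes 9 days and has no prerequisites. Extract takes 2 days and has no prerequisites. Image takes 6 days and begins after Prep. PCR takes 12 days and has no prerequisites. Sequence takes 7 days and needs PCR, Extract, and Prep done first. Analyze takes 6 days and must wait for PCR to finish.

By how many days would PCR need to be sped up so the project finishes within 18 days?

1

Current finish: 19 days; target: 18.
PCR is on every critical path, so each day cut from PCR cuts the finish by one (this holds down to a finish of 18).
Need 19 − 18 = 1 day off PCR → PCR becomes 11 days, finish becomes 18.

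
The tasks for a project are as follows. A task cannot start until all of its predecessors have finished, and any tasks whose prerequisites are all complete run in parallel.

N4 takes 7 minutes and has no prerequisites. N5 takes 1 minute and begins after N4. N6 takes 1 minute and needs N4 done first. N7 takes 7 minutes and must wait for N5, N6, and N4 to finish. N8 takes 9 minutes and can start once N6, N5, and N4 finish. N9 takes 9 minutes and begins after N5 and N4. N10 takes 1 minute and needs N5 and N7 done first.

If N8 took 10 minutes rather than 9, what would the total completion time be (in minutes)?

18

Actual critical path: N4→N5→N8 = 7+1+9 = 17 ⇒ 17 minutes.
N8 lies on that path, so at 10 minutes the path becomes 18 minutes.
The critical path is still N4→N5→N8; finish is now 18 minutes.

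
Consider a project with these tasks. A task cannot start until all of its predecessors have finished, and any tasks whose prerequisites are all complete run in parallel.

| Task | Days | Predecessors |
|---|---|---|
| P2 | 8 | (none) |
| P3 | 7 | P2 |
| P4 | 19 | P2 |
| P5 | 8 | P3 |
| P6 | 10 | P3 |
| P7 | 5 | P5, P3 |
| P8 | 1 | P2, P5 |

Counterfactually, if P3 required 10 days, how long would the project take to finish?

As given, the longest chain is P2→P3→P5→P7 = 8+7+8+5 = 28, so the finish is 28 days.
P3 lies on that path, so at 10 days the path becomes 31 days.
That remains the longest chain; total 31 days.

31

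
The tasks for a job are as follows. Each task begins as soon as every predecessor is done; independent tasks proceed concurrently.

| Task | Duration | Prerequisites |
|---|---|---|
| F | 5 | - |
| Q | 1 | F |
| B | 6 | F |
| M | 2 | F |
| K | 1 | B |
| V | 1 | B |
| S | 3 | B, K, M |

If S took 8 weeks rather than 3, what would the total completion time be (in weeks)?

As given, the longest chain is F→B→K→S = 5+6+1+3 = 15, so the finish is 15 weeks.
S lies on that path, so at 8 weeks the path becomes 20 weeks.
No other chain overtakes it, so the finish is 20 weeks.

20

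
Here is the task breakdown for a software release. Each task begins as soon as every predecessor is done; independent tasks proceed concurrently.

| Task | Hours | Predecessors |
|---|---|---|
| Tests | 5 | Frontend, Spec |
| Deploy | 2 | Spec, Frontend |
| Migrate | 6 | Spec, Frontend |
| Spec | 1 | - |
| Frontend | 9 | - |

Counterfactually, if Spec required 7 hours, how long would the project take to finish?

15

Critical path before the change: Frontend→Migrate = 9+6 = 15 giving 15 hours.
Spec has 8 hours of float (longest path through it is 7).
That remains the longest chain; total 15 hours.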